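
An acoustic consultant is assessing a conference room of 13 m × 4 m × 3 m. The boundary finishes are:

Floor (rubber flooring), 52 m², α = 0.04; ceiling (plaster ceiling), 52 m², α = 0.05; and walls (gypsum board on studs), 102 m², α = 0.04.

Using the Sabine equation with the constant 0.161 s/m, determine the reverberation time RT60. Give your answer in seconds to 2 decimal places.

A = Σ Sᵢαᵢ = 52·0.04 + 52·0.05 + 102·0.04 = 8.760 sabins.
Volume V = 13 × 4 × 3 = 156 m³.
T = 0.161 V/A = 0.161·156/8.760 = 2.87 s.

2.87 sec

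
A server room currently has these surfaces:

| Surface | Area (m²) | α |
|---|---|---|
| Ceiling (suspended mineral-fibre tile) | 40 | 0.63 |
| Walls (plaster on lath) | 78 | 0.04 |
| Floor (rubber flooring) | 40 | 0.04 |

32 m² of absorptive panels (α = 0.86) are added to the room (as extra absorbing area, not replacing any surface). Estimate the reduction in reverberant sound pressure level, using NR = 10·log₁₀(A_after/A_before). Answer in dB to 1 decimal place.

Equivalent absorption area: A_before = 40×0.63 + 78×0.04 + 40×0.04 = 29.920 m².
Treatment contributes 32·0.86 = 27.520 sabins.
A_after = 29.920 + 27.520 = 57.440 sabins.
Reduction = 10 log₁₀(A_after/A_before) = 10 log₁₀(1.9198) = 2.8 dB.

2.8 dB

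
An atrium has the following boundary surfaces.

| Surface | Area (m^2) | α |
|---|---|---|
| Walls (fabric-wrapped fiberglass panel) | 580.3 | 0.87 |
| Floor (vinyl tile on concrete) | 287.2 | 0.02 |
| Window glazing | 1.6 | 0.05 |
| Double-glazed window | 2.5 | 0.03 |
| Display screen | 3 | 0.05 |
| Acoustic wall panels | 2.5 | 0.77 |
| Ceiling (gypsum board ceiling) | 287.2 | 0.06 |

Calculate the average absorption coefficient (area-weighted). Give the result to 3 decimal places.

Total surface area S = 1164.3 m^2.
Σ(Sᵢαᵢ) = 580.3×0.87 + 287.2×0.02 + 1.6×0.05 + 2.5×0.03 + 3×0.05 + 2.5×0.77 + 287.2×0.06 = 530.067.
ᾱ = A/S = 0.455.

0.455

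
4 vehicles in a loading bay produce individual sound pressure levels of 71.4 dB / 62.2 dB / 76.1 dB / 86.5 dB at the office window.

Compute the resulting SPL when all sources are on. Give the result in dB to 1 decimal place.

87.0 dB

Σ 10^(Lᵢ/10) = 5.029e+08.
Combined level = 10 log₁₀(5.029e+08) = 87.0 dB.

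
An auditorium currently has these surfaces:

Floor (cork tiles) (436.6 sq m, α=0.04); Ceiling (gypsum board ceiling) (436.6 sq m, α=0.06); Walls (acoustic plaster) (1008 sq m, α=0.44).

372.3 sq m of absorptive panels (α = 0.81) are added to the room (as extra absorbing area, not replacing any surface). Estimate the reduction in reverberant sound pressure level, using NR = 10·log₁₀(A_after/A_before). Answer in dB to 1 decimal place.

2.1 dB

Summing Sᵢαᵢ: 17.464 + 26.196 + 443.520 → A_before = 487.180 sabins.
Added absorption = 372.3 × 0.81 = 301.563 sabins.
New total A_after = 788.743 sabins.
Reduction = 10 log₁₀(A_after/A_before) = 10 log₁₀(1.6190) = 2.1 dB.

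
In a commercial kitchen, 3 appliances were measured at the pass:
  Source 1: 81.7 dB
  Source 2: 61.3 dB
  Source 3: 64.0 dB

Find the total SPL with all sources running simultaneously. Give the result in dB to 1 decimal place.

Converting to relative power and adding: 10^(81.7/10) + 10^(61.3/10) + 10^(64.0/10) = 1.518e+08.
Combined level = 10 log₁₀(1.518e+08) = 81.8 dB.

81.8 dB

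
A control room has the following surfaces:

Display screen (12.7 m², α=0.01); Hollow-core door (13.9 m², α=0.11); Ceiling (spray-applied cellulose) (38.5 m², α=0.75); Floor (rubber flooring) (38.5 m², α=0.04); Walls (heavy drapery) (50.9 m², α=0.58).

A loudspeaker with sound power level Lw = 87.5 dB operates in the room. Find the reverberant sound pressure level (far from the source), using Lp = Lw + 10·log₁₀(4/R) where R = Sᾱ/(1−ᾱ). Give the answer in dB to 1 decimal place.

A = 61.593 sabins; S = 154.5 m².
ᾱ = 0.3987, so room constant R = A/(1−ᾱ) = 102.433 m².
Lp = 87.5 + 10·log₁₀(4/102.433) = 87.5 + (-14.08) = 73.4 dB.

73.4 dB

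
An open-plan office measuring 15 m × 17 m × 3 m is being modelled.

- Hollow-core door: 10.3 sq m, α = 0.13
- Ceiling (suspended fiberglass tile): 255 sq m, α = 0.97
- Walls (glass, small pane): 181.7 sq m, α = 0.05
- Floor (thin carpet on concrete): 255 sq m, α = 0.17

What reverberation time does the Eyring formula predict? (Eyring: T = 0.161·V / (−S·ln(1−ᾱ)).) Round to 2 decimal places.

0.31 sec

Total surface area S = 10.3 + 255 + 181.7 + 255 = 702.0 sq m.
Absorption A = 10.3×0.13 + 255×0.97 + 181.7×0.05 + 255×0.17 = 301.124 sabins.
ᾱ = 301.124 / 702.0 = 0.4290.
Eyring denominator: −S ln(1−ᾱ) = 393.377.
V = 15 × 17 × 3 = 765 m³.
T = 0.161·V/[−S·ln(1−ᾱ)] = 0.161·765/393.377 = 0.31 s.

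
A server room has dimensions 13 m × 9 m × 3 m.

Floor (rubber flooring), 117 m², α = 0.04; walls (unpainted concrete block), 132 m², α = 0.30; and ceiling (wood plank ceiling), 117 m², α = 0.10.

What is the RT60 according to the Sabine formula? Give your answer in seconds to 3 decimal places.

Summing Sᵢαᵢ: 4.680 + 39.600 + 11.700 → A = 55.980 sabins.
Room volume: 351 m³.
RT60 = 0.161 · V / A = 0.161 × 351 / 55.980 = 1.009 s.

1.009 s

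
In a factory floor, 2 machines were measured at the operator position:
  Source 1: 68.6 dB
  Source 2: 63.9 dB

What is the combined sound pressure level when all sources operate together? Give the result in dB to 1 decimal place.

69.9 dB

Sum in the linear (power) domain: Σ 10^(Lᵢ/10) = 10^(68.6/10) + 10^(63.9/10) = 9.699e+06.
Combined level = 10 log₁₀(9.699e+06) = 69.9 dB.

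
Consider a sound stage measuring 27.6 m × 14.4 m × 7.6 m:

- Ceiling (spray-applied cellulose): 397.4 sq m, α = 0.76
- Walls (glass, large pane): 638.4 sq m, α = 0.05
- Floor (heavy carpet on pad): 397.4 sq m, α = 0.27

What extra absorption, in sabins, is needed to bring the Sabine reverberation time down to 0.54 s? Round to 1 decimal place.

459.3 sabins

Summing Sᵢαᵢ: 302.024 + 31.920 + 107.298 → A₁ = 441.242 sabins.
V = 3020.544 m³. Required absorption A₂ = 0.161 × 3020.544 / 0.54 = 900.570 sabins.
Shortfall: 900.570 − 441.242 = 459.3 sabins.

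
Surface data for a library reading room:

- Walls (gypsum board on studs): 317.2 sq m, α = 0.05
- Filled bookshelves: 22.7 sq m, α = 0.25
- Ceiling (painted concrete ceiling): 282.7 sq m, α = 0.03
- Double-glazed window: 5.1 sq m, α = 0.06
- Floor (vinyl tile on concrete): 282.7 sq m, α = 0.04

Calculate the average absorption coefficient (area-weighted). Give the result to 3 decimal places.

Total surface area S = 910.4 sq m.
Σ(Sᵢαᵢ) = 317.2*0.05 + 22.7*0.25 + 282.7*0.03 + 5.1*0.06 + 282.7*0.04 = 41.630.
ᾱ = 41.630 / 910.4 = 0.046.

0.046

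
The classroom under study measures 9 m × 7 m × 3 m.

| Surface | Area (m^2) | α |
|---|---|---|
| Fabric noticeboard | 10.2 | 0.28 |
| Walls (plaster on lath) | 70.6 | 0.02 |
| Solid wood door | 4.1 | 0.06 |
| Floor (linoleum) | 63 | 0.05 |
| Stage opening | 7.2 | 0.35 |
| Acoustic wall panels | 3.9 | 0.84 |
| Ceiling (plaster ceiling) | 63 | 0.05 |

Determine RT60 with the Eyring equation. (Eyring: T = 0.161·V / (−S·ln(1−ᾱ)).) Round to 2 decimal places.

1.76 s

S = Σ Sᵢ = 222.0 m^2.
Σ(Sᵢαᵢ) = 10.2·0.28 + 70.6·0.02 + 4.1·0.06 + 63·0.05 + 7.2·0.35 + 3.9·0.84 + 63·0.05 = 16.610.
ᾱ = 16.610 / 222.0 = 0.0748.
−S·ln(1−ᾱ) = −222.0 × ln(1 − 0.0748) = 17.259.
V = 9 × 7 × 3 = 189 m³.
RT60 = 0.161 × 189 / 17.259 = 1.76 s.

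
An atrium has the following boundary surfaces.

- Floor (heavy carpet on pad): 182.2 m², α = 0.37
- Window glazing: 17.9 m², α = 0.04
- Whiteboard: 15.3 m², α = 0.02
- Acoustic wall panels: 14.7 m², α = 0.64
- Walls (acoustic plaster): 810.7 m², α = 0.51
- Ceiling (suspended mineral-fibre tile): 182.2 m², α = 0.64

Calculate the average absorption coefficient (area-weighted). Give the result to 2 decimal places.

S = Σ Sᵢ = 182.2 + 17.9 + 15.3 + 14.7 + 810.7 + 182.2 = 1223.0 m².
Σ(Sᵢαᵢ) = 182.2·0.37 + 17.9·0.04 + 15.3·0.02 + 14.7·0.64 + 810.7·0.51 + 182.2·0.64 = 607.909.
ᾱ = 607.909 / 1223.0 = 0.50.

0.50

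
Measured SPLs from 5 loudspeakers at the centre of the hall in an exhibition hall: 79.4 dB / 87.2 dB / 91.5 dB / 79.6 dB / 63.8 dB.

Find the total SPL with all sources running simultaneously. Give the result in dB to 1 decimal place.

93.3 dB

Σ 10^(Lᵢ/10) = 2.118e+09.
L_total = 10·log₁₀(2.118e+09) = 93.3 dB.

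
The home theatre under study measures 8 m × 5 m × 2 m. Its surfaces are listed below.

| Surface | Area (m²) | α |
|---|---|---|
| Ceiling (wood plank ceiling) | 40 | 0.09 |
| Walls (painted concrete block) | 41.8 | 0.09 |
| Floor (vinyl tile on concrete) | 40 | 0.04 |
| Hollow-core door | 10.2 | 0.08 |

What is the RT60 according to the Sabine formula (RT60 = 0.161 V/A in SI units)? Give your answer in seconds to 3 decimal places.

1.317 seconds

A = Σ Sᵢαᵢ = 40*0.09 + 41.8*0.09 + 40*0.04 + 10.2*0.08 = 9.778 sabins.
V = 8·5·2 = 80 m³.
T = 0.161 V/A = 0.161·80/9.778 = 1.317 s.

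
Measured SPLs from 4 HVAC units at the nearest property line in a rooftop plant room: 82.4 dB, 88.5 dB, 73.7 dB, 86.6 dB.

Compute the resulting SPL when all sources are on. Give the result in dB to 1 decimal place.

91.3 dB

Σ 10^(Lᵢ/10) = 1.362e+09.
Combined level = 10 log₁₀(1.362e+09) = 91.3 dB.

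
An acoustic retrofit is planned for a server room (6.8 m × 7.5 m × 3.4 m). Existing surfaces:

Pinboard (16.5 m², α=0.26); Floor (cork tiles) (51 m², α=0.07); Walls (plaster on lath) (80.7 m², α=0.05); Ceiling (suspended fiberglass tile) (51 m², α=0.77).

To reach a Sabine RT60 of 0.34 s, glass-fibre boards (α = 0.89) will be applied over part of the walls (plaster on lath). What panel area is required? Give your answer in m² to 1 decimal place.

36.8

Total absorption A₁ = 16.5·0.26 + 51·0.07 + 80.7·0.05 + 51·0.77
  = 4.290 + 3.570 + 4.035 + 39.270 = 51.165 m² sabins.
Required A₂ = 0.161·173.4/0.34 = 82.110 sabins.
ΔA needed = 82.110 − 51.165 = 30.945 sabins.
Net gain per m²: Δα = 0.89 − 0.05 = 0.84.
Panel area = 30.945 / 0.84 = 36.8 m².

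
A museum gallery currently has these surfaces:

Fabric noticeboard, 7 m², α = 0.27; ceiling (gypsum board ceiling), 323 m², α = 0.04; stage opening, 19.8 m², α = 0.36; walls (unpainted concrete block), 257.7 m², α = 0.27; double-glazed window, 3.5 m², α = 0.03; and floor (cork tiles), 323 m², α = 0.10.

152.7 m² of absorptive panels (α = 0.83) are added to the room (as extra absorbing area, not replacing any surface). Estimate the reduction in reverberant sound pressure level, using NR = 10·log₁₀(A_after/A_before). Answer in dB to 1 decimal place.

3.1 dB

Summing Sᵢαᵢ: 1.890 + 12.920 + 7.128 + 69.579 + 0.105 + 32.300 → A_before = 123.922 sabins.
Treatment contributes 152.7·0.83 = 126.741 sabins.
New total A_after = 250.663 sabins.
Reduction = 10 log₁₀(A_after/A_before) = 10 log₁₀(2.0227) = 3.1 dB.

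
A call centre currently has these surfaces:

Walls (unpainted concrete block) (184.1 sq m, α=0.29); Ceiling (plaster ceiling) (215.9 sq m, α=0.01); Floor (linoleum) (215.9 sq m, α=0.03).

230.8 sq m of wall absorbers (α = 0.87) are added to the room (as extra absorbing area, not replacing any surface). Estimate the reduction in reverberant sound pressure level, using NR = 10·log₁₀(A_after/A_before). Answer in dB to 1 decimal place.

Summing Sᵢαᵢ: 53.389 + 2.159 + 6.477 → A_before = 62.025 sabins.
Treatment contributes 230.8·0.87 = 200.796 sabins.
New total A_after = 262.821 sabins.
NR = 10·log₁₀(262.821/62.025) = 6.3 dB.

6.3 dB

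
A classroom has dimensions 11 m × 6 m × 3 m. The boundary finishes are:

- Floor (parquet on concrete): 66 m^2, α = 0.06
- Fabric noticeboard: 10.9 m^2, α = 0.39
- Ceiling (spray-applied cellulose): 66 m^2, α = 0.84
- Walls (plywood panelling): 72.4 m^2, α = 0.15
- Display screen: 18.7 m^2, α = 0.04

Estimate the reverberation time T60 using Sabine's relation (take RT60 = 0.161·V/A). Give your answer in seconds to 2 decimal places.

Summing Sᵢαᵢ: 3.960 + 4.251 + 55.440 + 10.860 + 0.748 → A = 75.259 sabins.
Room volume: 198 m³.
RT60 = 0.161 · V / A = 0.161 × 198 / 75.259 = 0.42 s.

0.42 s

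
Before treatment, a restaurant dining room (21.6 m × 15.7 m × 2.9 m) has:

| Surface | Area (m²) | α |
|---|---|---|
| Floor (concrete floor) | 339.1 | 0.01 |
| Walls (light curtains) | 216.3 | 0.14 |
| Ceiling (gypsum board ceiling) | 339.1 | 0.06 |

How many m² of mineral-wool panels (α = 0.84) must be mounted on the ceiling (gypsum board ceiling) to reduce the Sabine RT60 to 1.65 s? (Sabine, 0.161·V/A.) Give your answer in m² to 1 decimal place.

Total absorption A₁ = 339.1*0.01 + 216.3*0.14 + 339.1*0.06
  = 3.391 + 30.282 + 20.346 = 54.019 m² sabins.
Required A₂ = 0.161·983.448/1.65 = 95.961 sabins.
ΔA needed = 95.961 − 54.019 = 41.942 sabins.
Net gain per m²: Δα = 0.84 − 0.06 = 0.78.
Area = ΔA/Δα = 41.942/0.78 = 53.8 m².

53.8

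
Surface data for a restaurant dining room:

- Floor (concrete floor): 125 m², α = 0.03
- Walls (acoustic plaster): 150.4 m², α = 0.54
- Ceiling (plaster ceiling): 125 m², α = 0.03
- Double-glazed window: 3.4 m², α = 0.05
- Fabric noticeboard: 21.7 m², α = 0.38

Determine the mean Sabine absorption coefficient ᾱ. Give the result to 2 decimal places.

S = Σ Sᵢ = 125 + 150.4 + 125 + 3.4 + 21.7 = 425.5 m².
Σ(Sᵢαᵢ) = 125×0.03 + 150.4×0.54 + 125×0.03 + 3.4×0.05 + 21.7×0.38 = 97.132.
ᾱ = A/S = 0.23.

0.23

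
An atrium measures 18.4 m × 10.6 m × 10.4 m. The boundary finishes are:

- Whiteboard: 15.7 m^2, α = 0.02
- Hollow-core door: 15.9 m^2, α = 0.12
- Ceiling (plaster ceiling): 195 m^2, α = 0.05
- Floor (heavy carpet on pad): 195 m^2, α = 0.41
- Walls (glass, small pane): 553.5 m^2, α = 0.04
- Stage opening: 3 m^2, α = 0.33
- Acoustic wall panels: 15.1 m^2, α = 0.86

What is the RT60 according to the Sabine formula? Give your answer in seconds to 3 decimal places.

Total absorption A = 15.7·0.02 + 15.9·0.12 + 195·0.05 + 195·0.41 + 553.5·0.04 + 3·0.33 + 15.1·0.86
  = 0.314 + 1.908 + 9.750 + 79.950 + 22.140 + 0.990 + 12.986 = 128.038 m^2 sabins.
Room volume: 2028.416 m³.
T = 0.161 V/A = 0.161·2028.416/128.038 = 2.551 s.

2.551 s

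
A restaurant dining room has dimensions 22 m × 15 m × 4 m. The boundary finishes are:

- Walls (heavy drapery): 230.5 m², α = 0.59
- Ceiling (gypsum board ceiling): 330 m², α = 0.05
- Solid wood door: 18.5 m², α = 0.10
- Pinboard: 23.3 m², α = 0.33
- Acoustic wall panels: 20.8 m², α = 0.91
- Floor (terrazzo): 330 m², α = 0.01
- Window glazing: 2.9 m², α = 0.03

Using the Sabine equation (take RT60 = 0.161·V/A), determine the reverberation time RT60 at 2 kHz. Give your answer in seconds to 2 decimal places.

1.15 seconds

Equivalent absorption area: A = 230.5×0.59 + 330×0.05 + 18.5×0.10 + 23.3×0.33 + 20.8×0.91 + 330×0.01 + 2.9×0.03 = 184.349 m².
V = 22·15·4 = 1320 m³.
T = 0.161 V/A = 0.161·1320/184.349 = 1.15 s.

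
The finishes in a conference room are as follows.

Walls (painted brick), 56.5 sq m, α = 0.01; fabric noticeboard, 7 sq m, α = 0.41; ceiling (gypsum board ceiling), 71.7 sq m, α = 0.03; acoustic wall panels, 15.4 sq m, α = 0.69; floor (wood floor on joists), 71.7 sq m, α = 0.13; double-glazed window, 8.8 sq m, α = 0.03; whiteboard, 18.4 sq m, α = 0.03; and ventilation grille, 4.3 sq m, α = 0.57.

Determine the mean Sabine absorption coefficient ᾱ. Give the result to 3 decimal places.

0.113

S = Σ Sᵢ = 56.5 + 7 + 71.7 + 15.4 + 71.7 + 8.8 + 18.4 + 4.3 = 253.8 sq m.
A = 56.5·0.01 + 7·0.41 + 71.7·0.03 + 15.4·0.69 + 71.7·0.13 + 8.8·0.03 + 18.4·0.03 + 4.3·0.57 = 28.800 sabins.
ᾱ = 28.800 / 253.8 = 0.113.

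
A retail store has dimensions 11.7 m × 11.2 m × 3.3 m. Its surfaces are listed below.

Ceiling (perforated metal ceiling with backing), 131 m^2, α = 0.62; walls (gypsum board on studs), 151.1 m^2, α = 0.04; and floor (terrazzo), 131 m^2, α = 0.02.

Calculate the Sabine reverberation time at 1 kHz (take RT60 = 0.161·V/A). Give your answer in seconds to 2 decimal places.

Total absorption A = 131×0.62 + 151.1×0.04 + 131×0.02
  = 81.220 + 6.044 + 2.620 = 89.884 m^2 sabins.
Volume V = 11.7 × 11.2 × 3.3 = 432.432 m³.
RT60 = 0.161 · V / A = 0.161 × 432.432 / 89.884 = 0.77 s.

0.77 s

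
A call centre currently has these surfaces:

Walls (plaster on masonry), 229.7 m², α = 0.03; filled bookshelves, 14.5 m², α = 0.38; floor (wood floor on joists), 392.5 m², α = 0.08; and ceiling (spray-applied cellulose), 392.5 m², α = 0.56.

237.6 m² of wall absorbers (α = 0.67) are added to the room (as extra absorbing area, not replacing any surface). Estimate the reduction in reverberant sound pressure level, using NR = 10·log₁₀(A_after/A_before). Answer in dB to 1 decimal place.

Total absorption A_before = 229.7*0.03 + 14.5*0.38 + 392.5*0.08 + 392.5*0.56
  = 6.891 + 5.510 + 31.400 + 219.800 = 263.601 m² sabins.
Added absorption = 237.6 × 0.67 = 159.192 sabins.
A_after = 263.601 + 159.192 = 422.793 sabins.
NR = 10·log₁₀(422.793/263.601) = 2.1 dB.

2.1 dB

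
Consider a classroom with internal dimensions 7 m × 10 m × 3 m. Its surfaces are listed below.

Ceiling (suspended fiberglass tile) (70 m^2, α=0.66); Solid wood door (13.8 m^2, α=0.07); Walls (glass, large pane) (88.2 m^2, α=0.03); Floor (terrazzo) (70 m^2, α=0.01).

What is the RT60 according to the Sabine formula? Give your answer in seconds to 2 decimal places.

Total absorption A = 70×0.66 + 13.8×0.07 + 88.2×0.03 + 70×0.01
  = 46.200 + 0.966 + 2.646 + 0.700 = 50.512 m^2 sabins.
Room volume: 210 m³.
Sabine: RT60 = 0.161 × 210 / 50.512 = 0.67 s.

0.67 s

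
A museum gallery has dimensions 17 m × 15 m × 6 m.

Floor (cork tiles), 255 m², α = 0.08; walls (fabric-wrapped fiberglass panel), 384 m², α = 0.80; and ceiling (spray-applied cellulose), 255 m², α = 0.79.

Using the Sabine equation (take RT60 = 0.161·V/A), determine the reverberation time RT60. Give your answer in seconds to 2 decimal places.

A = Σ Sᵢαᵢ = 255*0.08 + 384*0.80 + 255*0.79 = 529.050 sabins.
Volume V = 17 × 15 × 6 = 1530 m³.
Sabine: RT60 = 0.161 × 1530 / 529.050 = 0.47 s.

0.47 s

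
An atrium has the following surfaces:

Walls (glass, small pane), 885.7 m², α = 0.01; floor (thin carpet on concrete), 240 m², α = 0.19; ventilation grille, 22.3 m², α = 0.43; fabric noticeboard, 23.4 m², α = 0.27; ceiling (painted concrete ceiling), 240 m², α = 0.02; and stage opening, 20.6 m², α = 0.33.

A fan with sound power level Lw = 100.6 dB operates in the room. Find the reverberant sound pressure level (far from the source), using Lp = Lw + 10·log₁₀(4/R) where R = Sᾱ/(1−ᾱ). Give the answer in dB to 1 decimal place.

87.2 dB

Σ(Sᵢαᵢ) = 885.7·0.01 + 240·0.19 + 22.3·0.43 + 23.4·0.27 + 240·0.02 + 20.6·0.33 = 81.962; total area S = 1432.0 m².
ᾱ = 81.962/1432.0 = 0.0572; R = Sᾱ/(1−ᾱ) = 81.962/(1−0.0572) = 86.935 m².
Lp = 100.6 + 10·log₁₀(4/86.935) = 100.6 + (-13.37) = 87.2 dB.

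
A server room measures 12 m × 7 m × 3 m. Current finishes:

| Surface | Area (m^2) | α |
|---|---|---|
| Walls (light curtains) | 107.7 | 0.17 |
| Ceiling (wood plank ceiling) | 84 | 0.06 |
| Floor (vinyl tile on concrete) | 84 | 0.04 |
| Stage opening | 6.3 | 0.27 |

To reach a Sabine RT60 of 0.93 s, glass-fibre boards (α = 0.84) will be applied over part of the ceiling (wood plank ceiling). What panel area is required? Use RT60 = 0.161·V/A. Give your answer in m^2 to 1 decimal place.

A₁ = Σ Sᵢαᵢ = 107.7·0.17 + 84·0.06 + 84·0.04 + 6.3·0.27 = 28.410 sabins.
Required A₂ = 0.161·252/0.93 = 43.626 sabins.
ΔA needed = 43.626 − 28.410 = 15.216 sabins.
Each m^2 of panel replacing the ceiling (wood plank ceiling) adds (0.84 − 0.06) = 0.78 sabins.
Panel area = 15.216 / 0.78 = 19.5 m^2.

19.5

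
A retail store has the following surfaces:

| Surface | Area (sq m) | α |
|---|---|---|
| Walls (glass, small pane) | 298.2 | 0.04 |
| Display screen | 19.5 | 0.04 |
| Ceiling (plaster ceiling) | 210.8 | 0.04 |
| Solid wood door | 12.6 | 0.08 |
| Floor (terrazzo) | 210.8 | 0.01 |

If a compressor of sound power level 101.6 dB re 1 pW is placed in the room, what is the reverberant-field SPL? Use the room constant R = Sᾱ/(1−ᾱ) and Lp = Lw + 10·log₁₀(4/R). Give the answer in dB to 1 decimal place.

Σ(Sᵢαᵢ) = 298.2·0.04 + 19.5·0.04 + 210.8·0.04 + 12.6·0.08 + 210.8·0.01 = 24.256; total area S = 751.9 sq m.
ᾱ = 0.0323, so room constant R = A/(1−ᾱ) = 25.066 sq m.
Lp = 101.6 + 10·log₁₀(4/25.066) = 101.6 + (-7.97) = 93.6 dB.

93.6 dB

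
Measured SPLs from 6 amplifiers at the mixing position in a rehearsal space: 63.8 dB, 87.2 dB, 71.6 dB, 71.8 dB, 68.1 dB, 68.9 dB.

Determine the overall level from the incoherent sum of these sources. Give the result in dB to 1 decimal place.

87.6 dB

Converting to relative power and adding: 10^(63.8/10) + 10^(87.2/10) + 10^(71.6/10) + 10^(71.8/10) + 10^(68.1/10) + 10^(68.9/10) = 5.71e+08.
Back to dB: 10·log₁₀ Σ = 87.6 dB.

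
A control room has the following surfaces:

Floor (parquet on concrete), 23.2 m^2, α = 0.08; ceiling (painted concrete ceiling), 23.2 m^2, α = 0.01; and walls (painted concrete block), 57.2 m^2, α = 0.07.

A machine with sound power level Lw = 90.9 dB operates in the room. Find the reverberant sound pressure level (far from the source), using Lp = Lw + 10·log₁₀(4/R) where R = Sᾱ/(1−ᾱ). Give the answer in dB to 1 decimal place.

88.8 dB

Σ(Sᵢαᵢ) = 23.2·0.08 + 23.2·0.01 + 57.2·0.07 = 6.092; total area S = 103.6 m^2.
ᾱ = 6.092/103.6 = 0.0588; R = Sᾱ/(1−ᾱ) = 6.092/(1−0.0588) = 6.473 m^2.
Lp = Lw + 10 log₁₀(4/R) = 90.9 -2.09 = 88.8 dB.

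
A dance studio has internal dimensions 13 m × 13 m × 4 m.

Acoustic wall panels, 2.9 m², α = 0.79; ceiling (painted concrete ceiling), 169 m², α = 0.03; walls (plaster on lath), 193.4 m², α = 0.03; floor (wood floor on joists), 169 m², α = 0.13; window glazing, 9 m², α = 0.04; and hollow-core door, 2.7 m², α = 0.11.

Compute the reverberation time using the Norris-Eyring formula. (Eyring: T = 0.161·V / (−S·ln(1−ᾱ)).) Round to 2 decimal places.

2.94 seconds

Total surface area S = 2.9 + 169 + 193.4 + 169 + 9 + 2.7 = 546.0 m².
Σ(Sᵢαᵢ) = 2.9·0.79 + 169·0.03 + 193.4·0.03 + 169·0.13 + 9·0.04 + 2.7·0.11 = 35.790.
Mean coefficient ᾱ = A/S = 0.0655.
−S·ln(1−ᾱ) = −546.0 × ln(1 − 0.0655) = 36.988.
V = 13 × 13 × 4 = 676 m³.
T = 0.161·V/[−S·ln(1−ᾱ)] = 0.161·676/36.988 = 2.94 s.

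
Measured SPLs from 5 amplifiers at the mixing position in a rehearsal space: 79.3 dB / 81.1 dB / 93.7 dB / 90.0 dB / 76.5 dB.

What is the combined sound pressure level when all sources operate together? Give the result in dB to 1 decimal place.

95.6 dB

Sum in the linear (power) domain: Σ 10^(Lᵢ/10) = 10^(79.3/10) + 10^(81.1/10) + 10^(93.7/10) + 10^(90.0/10) + 10^(76.5/10) = 3.603e+09.
L_total = 10·log₁₀(3.603e+09) = 95.6 dB.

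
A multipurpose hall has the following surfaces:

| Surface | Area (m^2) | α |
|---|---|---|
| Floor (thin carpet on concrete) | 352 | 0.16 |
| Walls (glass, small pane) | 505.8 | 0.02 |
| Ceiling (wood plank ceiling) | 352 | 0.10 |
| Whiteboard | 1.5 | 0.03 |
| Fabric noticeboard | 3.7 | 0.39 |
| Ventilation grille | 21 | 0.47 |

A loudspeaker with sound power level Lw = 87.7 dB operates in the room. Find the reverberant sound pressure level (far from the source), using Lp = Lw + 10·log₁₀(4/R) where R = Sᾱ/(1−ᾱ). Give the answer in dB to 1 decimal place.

Σ(Sᵢαᵢ) = 352×0.16 + 505.8×0.02 + 352×0.10 + 1.5×0.03 + 3.7×0.39 + 21×0.47 = 112.994; total area S = 1236.0 m^2.
ᾱ = 112.994/1236.0 = 0.0914; R = Sᾱ/(1−ᾱ) = 112.994/(1−0.0914) = 124.361 m^2.
Lp = 87.7 + 10·log₁₀(4/124.361) = 87.7 + (-14.93) = 72.8 dB.

72.8 dB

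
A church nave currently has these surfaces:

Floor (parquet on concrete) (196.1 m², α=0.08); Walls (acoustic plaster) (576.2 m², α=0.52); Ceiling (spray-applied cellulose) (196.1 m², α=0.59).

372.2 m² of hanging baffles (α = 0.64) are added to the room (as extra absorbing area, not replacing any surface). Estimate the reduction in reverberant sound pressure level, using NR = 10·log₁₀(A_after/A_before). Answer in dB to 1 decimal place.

Equivalent absorption area: A_before = 196.1·0.08 + 576.2·0.52 + 196.1·0.59 = 431.011 m².
Added absorption = 372.2 × 0.64 = 238.208 sabins.
New total A_after = 669.219 sabins.
NR = 10·log₁₀(669.219/431.011) = 1.9 dB.

1.9 dB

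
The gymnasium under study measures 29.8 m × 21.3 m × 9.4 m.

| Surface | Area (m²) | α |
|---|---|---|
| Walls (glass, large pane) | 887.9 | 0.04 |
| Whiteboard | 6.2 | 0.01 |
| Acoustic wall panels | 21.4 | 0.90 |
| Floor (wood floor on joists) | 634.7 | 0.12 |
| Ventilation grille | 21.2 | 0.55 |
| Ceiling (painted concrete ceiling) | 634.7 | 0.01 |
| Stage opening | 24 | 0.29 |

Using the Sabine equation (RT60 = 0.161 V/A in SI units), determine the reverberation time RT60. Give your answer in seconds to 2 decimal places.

6.16 seconds

Summing Sᵢαᵢ: 35.516 + 0.062 + 19.260 + 76.164 + 11.660 + 6.347 + 6.960 → A = 155.969 sabins.
V = 29.8·21.3·9.4 = 5966.556 m³.
T = 0.161 V/A = 0.161·5966.556/155.969 = 6.16 s.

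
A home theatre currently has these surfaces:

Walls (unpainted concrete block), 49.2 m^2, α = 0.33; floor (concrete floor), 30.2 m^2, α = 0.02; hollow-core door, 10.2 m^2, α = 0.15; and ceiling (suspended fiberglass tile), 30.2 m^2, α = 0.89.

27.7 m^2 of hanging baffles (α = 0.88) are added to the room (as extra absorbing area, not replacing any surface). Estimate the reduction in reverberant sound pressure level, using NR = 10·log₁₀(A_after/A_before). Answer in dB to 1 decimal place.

Equivalent absorption area: A_before = 49.2·0.33 + 30.2·0.02 + 10.2·0.15 + 30.2·0.89 = 45.248 m^2.
Added absorption = 27.7 × 0.88 = 24.376 sabins.
A_after = 45.248 + 24.376 = 69.624 sabins.
NR = 10·log₁₀(69.624/45.248) = 1.9 dB.

1.9 dB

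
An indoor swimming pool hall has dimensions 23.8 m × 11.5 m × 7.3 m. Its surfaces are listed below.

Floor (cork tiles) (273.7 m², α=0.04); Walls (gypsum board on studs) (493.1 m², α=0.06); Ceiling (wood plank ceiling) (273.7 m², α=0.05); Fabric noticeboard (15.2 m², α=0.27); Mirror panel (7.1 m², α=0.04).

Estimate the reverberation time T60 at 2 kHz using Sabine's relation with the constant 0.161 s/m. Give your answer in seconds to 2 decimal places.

Summing Sᵢαᵢ: 10.948 + 29.586 + 13.685 + 4.104 + 0.284 → A = 58.607 sabins.
V = 23.8·11.5·7.3 = 1998.01 m³.
RT60 = 0.161 · V / A = 0.161 × 1998.01 / 58.607 = 5.49 s.

5.49 sec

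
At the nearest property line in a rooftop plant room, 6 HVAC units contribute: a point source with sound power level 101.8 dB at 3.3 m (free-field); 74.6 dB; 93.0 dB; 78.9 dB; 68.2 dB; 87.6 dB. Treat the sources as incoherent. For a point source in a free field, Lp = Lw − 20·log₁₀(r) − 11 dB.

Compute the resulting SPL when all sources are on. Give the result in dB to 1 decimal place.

Source at 3.3 m: Lp = 101.8 − 20·log₁₀(3.3) − 11 = 80.4 dB.
Converting to relative power and adding: 10^(80.4/10) + 10^(74.6/10) + 10^(93.0/10) + 10^(78.9/10) + 10^(68.2/10) + 10^(87.6/10) = 2.793e+09.
L_total = 10·log₁₀(2.793e+09) = 94.5 dB.

94.5 dB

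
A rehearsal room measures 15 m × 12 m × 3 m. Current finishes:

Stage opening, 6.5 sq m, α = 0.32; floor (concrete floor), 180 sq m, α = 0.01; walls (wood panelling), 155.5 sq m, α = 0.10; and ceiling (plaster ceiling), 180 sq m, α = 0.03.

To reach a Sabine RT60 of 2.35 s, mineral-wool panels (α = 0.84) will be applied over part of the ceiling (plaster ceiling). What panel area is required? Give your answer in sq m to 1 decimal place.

Summing Sᵢαᵢ: 2.080 + 1.800 + 15.550 + 5.400 → A₁ = 24.830 sabins.
Required A₂ = 0.161·540/2.35 = 36.996 sabins.
ΔA needed = 36.996 − 24.830 = 12.166 sabins.
Net gain per sq m: Δα = 0.84 − 0.03 = 0.81.
Panel area = 12.166 / 0.81 = 15.0 sq m.

15.0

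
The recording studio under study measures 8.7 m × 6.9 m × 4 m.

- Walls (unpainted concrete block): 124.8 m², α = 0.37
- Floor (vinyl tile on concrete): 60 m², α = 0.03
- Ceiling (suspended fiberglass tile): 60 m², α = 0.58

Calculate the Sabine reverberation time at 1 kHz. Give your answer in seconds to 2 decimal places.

0.47 s

Summing Sᵢαᵢ: 46.176 + 1.800 + 34.800 → A = 82.776 sabins.
Volume V = 8.7 × 6.9 × 4 = 240.12 m³.
Sabine: RT60 = 0.161 × 240.12 / 82.776 = 0.47 s.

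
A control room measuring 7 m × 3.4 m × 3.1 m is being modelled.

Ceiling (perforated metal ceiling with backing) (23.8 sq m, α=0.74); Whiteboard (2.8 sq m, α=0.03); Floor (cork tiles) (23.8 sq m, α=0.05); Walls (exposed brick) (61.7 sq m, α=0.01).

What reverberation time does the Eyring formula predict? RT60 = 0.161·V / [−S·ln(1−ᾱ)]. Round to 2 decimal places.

S = Σ Sᵢ = 112.1 sq m.
Σ(Sᵢαᵢ) = 23.8×0.74 + 2.8×0.03 + 23.8×0.05 + 61.7×0.01 = 19.503.
Mean coefficient ᾱ = A/S = 0.1740.
−S·ln(1−ᾱ) = −112.1 × ln(1 − 0.1740) = 21.429.
V = 7 × 3.4 × 3.1 = 73.78 m³.
RT60 = 0.161 × 73.78 / 21.429 = 0.55 s.

0.55 s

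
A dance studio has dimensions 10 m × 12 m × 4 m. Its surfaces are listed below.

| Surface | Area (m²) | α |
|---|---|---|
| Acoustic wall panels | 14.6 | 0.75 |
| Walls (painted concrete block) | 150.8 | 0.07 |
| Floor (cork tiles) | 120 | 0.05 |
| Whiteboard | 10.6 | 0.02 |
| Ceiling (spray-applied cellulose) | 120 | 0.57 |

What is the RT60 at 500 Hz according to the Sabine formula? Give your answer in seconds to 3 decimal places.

0.804 seconds

Equivalent absorption area: A = 14.6·0.75 + 150.8·0.07 + 120·0.05 + 10.6·0.02 + 120·0.57 = 96.118 m².
Volume V = 10 × 12 × 4 = 480 m³.
Sabine: RT60 = 0.161 × 480 / 96.118 = 0.804 s.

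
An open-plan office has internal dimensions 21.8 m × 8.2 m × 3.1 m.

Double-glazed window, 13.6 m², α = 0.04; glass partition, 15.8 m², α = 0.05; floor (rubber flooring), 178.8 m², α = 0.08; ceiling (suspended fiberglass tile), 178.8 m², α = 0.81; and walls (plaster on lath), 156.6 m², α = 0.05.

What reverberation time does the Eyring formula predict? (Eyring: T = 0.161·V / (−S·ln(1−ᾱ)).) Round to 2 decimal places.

0.44 seconds

Total surface area S = 13.6 + 15.8 + 178.8 + 178.8 + 156.6 = 543.6 m².
Absorption A = 13.6×0.04 + 15.8×0.05 + 178.8×0.08 + 178.8×0.81 + 156.6×0.05 = 168.296 sabins.
ᾱ = 168.296 / 543.6 = 0.3096.
−S·ln(1−ᾱ) = −543.6 × ln(1 − 0.3096) = 201.395.
V = 21.8 × 8.2 × 3.1 = 554.156 m³.
RT60 = 0.161 × 554.156 / 201.395 = 0.44 s.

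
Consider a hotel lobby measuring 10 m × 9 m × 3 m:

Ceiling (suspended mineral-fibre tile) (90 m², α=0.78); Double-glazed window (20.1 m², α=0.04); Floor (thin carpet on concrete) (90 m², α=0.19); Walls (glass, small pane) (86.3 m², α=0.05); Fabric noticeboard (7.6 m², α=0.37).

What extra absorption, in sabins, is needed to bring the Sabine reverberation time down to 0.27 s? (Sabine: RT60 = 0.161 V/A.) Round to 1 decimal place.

65.8 sabins

Total absorption A₁ = 90×0.78 + 20.1×0.04 + 90×0.19 + 86.3×0.05 + 7.6×0.37
  = 70.200 + 0.804 + 17.100 + 4.315 + 2.812 = 95.231 m² sabins.
V = 270 m³. Required absorption A₂ = 0.161 × 270 / 0.27 = 161.000 sabins.
Shortfall: 161.000 − 95.231 = 65.8 sabins.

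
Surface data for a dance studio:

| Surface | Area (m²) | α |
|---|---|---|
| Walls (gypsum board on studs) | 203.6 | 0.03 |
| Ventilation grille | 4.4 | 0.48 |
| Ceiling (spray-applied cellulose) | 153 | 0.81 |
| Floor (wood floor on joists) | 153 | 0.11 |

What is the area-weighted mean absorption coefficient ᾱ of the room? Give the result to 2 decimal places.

S = Σ Sᵢ = 203.6 + 4.4 + 153 + 153 = 514.0 m².
A = 203.6×0.03 + 4.4×0.48 + 153×0.81 + 153×0.11 = 148.980 sabins.
ᾱ = 148.980 / 514.0 = 0.29.

0.29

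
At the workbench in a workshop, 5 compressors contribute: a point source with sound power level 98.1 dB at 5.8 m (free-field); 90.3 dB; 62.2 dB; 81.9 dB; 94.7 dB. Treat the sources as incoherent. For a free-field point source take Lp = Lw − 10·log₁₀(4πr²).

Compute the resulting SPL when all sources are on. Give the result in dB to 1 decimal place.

Source at 5.8 m: Lp = 98.1 − 10·log₁₀(4π·5.8²) = 98.1 − 10·log₁₀(422.733) = 71.8 dB.
Converting to relative power and adding: 10^(71.8/10) + 10^(90.3/10) + 10^(62.2/10) + 10^(81.9/10) + 10^(94.7/10) = 4.194e+09.
L_total = 10·log₁₀(4.194e+09) = 96.2 dB.

96.2 dB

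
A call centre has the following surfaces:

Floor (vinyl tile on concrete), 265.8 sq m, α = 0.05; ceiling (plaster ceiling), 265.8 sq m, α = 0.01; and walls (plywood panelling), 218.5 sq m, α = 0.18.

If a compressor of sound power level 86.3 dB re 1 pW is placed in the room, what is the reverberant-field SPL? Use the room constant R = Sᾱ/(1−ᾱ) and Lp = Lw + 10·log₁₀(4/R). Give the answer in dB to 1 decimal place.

74.6 dB

Σ(Sᵢαᵢ) = 265.8·0.05 + 265.8·0.01 + 218.5·0.18 = 55.278; total area S = 750.1 sq m.
ᾱ = 55.278/750.1 = 0.0737; R = Sᾱ/(1−ᾱ) = 55.278/(1−0.0737) = 59.676 sq m.
Lp = 86.3 + 10·log₁₀(4/59.676) = 86.3 + (-11.74) = 74.6 dB.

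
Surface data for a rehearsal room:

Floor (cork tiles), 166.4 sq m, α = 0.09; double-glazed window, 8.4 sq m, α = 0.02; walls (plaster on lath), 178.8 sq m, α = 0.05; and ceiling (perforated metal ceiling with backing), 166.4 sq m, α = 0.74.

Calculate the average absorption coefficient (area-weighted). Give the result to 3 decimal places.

Total surface area S = 520.0 sq m.
A = 166.4×0.09 + 8.4×0.02 + 178.8×0.05 + 166.4×0.74 = 147.220 sabins.
ᾱ = A/S = 0.283.

0.283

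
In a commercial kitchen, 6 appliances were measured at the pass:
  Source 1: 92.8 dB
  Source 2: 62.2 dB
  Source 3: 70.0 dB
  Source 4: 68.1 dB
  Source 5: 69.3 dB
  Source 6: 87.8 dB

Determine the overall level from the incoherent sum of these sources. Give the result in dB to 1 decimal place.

Σ 10^(Lᵢ/10) = 2.535e+09.
Combined level = 10 log₁₀(2.535e+09) = 94.0 dB.

94.0 dB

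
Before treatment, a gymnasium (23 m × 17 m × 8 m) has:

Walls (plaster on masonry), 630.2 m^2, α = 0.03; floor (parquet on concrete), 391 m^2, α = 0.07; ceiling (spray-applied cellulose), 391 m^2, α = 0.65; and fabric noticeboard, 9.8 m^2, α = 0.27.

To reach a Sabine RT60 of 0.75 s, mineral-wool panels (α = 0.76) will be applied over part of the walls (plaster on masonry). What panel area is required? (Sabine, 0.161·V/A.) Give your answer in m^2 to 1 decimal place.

A₁ = Σ Sᵢαᵢ = 630.2·0.03 + 391·0.07 + 391·0.65 + 9.8·0.27 = 303.072 sabins.
V = 3128 m³. Target absorption A₂ = 0.161 × 3128 / 0.75 = 671.477 sabins.
Absorption to add: 671.477 − 303.072 = 368.405 sabins.
Each m^2 of panel replacing the walls (plaster on masonry) adds (0.76 − 0.03) = 0.73 sabins.
Area = ΔA/Δα = 368.405/0.73 = 504.7 m^2.

504.7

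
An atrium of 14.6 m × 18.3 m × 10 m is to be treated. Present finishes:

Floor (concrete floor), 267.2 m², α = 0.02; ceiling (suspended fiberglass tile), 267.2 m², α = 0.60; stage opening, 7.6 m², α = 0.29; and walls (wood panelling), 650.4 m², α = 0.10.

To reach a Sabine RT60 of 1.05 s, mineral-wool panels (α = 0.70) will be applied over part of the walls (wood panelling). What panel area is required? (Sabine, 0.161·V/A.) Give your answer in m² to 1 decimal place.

Total absorption A₁ = 267.2·0.02 + 267.2·0.60 + 7.6·0.29 + 650.4·0.10
  = 5.344 + 160.320 + 2.204 + 65.040 = 232.908 m² sabins.
Required A₂ = 0.161·2671.8/1.05 = 409.676 sabins.
ΔA needed = 409.676 − 232.908 = 176.768 sabins.
Net gain per m²: Δα = 0.70 − 0.10 = 0.60.
Area = ΔA/Δα = 176.768/0.60 = 294.6 m².

294.6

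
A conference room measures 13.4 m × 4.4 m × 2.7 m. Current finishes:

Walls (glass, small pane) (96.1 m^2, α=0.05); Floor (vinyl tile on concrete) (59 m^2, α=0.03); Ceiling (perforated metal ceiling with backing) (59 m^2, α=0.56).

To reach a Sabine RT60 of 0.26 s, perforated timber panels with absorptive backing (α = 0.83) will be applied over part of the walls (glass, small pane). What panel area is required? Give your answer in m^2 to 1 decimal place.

75.6

A₁ = Σ Sᵢαᵢ = 96.1×0.05 + 59×0.03 + 59×0.56 = 39.615 sabins.
V = 159.192 m³. Target absorption A₂ = 0.161 × 159.192 / 0.26 = 98.577 sabins.
ΔA needed = 98.577 − 39.615 = 58.962 sabins.
Net gain per m^2: Δα = 0.83 − 0.05 = 0.78.
Area = ΔA/Δα = 58.962/0.78 = 75.6 m^2.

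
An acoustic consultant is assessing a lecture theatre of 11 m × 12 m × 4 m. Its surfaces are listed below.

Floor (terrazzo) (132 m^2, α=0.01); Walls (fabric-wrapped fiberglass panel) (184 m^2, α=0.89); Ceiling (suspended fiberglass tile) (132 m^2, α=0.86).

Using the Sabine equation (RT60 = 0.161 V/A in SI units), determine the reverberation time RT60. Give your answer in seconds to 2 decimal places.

0.31 s

Equivalent absorption area: A = 132×0.01 + 184×0.89 + 132×0.86 = 278.600 m^2.
V = 11·12·4 = 528 m³.
T = 0.161 V/A = 0.161·528/278.600 = 0.31 s.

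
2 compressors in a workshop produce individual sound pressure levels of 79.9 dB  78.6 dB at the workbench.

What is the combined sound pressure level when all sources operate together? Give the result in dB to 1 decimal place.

82.3 dB

Converting to relative power and adding: 10^(79.9/10) + 10^(78.6/10) = 1.702e+08.
Back to dB: 10·log₁₀ Σ = 82.3 dB.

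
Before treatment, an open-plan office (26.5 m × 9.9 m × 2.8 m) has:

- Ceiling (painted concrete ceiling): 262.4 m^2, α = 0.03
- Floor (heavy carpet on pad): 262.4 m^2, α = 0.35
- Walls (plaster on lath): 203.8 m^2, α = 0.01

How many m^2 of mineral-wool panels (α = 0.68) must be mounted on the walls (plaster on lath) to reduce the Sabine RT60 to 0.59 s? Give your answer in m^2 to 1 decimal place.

Summing Sᵢαᵢ: 7.872 + 91.840 + 2.038 → A₁ = 101.750 sabins.
V = 734.58 m³. Target absorption A₂ = 0.161 × 734.58 / 0.59 = 200.453 sabins.
ΔA needed = 200.453 − 101.750 = 98.703 sabins.
Net gain per m^2: Δα = 0.68 − 0.01 = 0.67.
Area = ΔA/Δα = 98.703/0.67 = 147.3 m^2.

147.3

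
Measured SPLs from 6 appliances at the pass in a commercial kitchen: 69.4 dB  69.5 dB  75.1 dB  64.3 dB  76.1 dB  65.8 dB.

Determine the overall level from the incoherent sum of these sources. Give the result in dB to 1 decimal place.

79.9 dB

Sum in the linear (power) domain: Σ 10^(Lᵢ/10) = 10^(69.4/10) + 10^(69.5/10) + 10^(75.1/10) + 10^(64.3/10) + 10^(76.1/10) + 10^(65.8/10) = 9.721e+07.
Combined level = 10 log₁₀(9.721e+07) = 79.9 dB.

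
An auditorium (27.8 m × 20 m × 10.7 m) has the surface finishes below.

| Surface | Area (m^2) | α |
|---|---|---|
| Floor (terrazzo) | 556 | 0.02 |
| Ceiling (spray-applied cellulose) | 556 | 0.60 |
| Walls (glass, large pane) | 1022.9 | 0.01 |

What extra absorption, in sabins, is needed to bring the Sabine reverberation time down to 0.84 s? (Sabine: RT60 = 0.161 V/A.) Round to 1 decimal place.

Equivalent absorption area: A₁ = 556*0.02 + 556*0.60 + 1022.9*0.01 = 354.949 m^2.
For T = 0.84 s, need A₂ = 0.161·V/T = 0.161·5949.2/0.84 = 1140.263 sabins.
ΔA = A₂ − A₁ = 1140.263 − 354.949 = 785.3 sabins.

785.3 sabins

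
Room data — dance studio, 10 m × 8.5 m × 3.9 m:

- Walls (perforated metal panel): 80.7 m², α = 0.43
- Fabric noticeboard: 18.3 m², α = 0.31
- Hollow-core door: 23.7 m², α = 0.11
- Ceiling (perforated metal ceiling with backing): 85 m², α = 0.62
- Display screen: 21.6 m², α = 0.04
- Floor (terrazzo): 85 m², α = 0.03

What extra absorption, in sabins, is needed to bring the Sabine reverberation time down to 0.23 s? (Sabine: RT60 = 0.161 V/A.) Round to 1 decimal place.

133.0 sabins

Equivalent absorption area: A₁ = 80.7*0.43 + 18.3*0.31 + 23.7*0.11 + 85*0.62 + 21.6*0.04 + 85*0.03 = 99.095 m².
For T = 0.23 s, need A₂ = 0.161·V/T = 0.161·331.5/0.23 = 232.050 sabins.
Shortfall: 232.050 − 99.095 = 133.0 sabins.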